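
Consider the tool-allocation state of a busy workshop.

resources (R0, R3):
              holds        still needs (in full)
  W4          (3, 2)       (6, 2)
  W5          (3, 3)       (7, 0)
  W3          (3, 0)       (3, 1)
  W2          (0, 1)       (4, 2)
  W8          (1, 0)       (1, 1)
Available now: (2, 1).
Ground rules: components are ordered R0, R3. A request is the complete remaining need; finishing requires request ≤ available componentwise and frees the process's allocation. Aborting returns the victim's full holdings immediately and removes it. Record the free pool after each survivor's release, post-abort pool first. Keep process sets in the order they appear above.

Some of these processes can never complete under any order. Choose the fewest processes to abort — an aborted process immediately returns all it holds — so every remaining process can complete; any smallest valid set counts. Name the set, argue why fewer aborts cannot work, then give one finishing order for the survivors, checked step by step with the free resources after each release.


Abort W2.
Key observation: before aborting W2, W4 was permanently blocked — no order could ever run it; afterwards it completes at step 3.
Why nothing smaller works: aborting no one leaves the state deadlocked as given.
One survivor order: W8, W3, W4, W5. Walking it through (post-abort pool first):
  pool = (2, 2)
  W8: need (1, 1) fits (2, 2); releases (1, 0), pool now (3, 2)
  W3: need (3, 1) fits (3, 2); releases (3, 0), pool now (6, 2)
  W4: need (6, 2) fits (6, 2); releases (3, 2), pool now (9, 4)
  W5: need (7, 0) fits (9, 4); releases (3, 3), pool now (12, 7)


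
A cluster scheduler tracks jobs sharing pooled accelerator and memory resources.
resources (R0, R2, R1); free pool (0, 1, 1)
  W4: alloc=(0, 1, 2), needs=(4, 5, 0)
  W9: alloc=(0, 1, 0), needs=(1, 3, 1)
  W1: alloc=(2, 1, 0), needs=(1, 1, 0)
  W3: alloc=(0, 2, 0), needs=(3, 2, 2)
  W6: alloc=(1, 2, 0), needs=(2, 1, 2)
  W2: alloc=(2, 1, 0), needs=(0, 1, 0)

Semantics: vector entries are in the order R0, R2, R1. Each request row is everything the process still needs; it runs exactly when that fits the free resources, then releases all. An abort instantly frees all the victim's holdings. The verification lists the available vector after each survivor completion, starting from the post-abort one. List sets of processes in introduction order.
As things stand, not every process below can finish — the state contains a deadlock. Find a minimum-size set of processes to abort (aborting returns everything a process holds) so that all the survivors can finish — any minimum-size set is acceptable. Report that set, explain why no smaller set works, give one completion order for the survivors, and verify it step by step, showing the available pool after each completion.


The answer: abort W3.
Key observation: before aborting W3, W4 was permanently blocked — no order could ever run it; afterwards it completes at step 4.
Why nothing smaller works: aborting no one leaves the state deadlocked as given.
One survivor order: W2, W1, W9, W4, W6. Check, step by step (post-abort pool first):
  pool = (0, 3, 1)
  W2 needs (0, 1, 0) <= (0, 3, 1) -> finishes; pool += (2, 1, 0) = (2, 4, 1)
  W1 needs (1, 1, 0) <= (2, 4, 1) -> finishes; pool += (2, 1, 0) = (4, 5, 1)
  W9 needs (1, 3, 1) <= (4, 5, 1) -> finishes; pool += (0, 1, 0) = (4, 6, 1)
  W4 needs (4, 5, 0) <= (4, 6, 1) -> finishes; pool += (0, 1, 2) = (4, 7, 3)
  W6 needs (2, 1, 2) <= (4, 7, 3) -> finishes; pool += (1, 2, 0) = (5, 9, 3)


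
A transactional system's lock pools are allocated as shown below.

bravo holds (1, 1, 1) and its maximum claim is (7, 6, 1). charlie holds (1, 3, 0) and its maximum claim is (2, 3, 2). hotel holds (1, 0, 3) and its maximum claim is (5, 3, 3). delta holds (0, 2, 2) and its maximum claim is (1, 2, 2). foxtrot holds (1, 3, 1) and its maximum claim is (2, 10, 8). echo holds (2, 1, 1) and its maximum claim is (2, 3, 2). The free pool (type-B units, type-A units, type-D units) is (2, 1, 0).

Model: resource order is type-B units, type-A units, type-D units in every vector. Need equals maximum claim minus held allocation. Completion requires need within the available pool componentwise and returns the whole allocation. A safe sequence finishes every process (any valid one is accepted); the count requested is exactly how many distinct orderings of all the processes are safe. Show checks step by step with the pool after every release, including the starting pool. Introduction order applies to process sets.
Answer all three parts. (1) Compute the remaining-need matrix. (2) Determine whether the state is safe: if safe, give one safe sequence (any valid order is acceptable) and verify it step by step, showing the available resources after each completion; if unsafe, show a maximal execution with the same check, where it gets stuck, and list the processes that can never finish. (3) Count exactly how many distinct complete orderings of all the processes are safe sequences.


(1) Outstanding need per process (order type-B units, type-A units, type-D units):
  bravo: (6, 5, 0)
  charlie: (1, 0, 2)
  hotel: (4, 3, 0)
  delta: (1, 0, 0)
  foxtrot: (1, 7, 7)
  echo: (0, 2, 1)
(2) SAFE. One safe sequence: delta, charlie, echo, hotel, bravo, foxtrot.
Key observation: the order's first zero-slack moment is charlie ((1, 0, 2) needed, (2, 3, 2) free — a requested resource with nothing to spare).
Check, step by step:
  pool = (2, 1, 0)
  delta needs (1, 0, 0) <= (2, 1, 0) -> finishes; pool += (0, 2, 2) = (2, 3, 2)
  charlie needs (1, 0, 2) <= (2, 3, 2) -> finishes; pool += (1, 3, 0) = (3, 6, 2)
  echo needs (0, 2, 1) <= (3, 6, 2) -> finishes; pool += (2, 1, 1) = (5, 7, 3)
  hotel needs (4, 3, 0) <= (5, 7, 3) -> finishes; pool += (1, 0, 3) = (6, 7, 6)
  bravo needs (6, 5, 0) <= (6, 7, 6) -> finishes; pool += (1, 1, 1) = (7, 8, 7)
  foxtrot needs (1, 7, 7) <= (7, 8, 7) -> finishes; pool += (1, 3, 1) = (8, 11, 8)
(3) Precisely 3 of the possible complete orderings are safe sequences.


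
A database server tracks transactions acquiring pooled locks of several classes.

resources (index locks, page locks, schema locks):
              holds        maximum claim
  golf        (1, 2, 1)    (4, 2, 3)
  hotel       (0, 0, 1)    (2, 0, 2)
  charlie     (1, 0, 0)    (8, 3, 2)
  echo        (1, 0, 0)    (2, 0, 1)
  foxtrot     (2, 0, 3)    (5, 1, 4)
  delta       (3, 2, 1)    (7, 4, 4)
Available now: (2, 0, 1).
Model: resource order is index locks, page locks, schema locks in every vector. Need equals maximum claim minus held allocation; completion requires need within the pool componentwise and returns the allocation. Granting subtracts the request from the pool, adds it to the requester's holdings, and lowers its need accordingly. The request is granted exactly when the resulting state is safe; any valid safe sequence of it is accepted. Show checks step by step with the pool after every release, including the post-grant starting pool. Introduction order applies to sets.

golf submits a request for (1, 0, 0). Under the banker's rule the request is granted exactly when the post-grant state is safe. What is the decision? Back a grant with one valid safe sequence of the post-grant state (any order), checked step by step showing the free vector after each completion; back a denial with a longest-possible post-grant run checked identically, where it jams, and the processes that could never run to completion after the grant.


GRANT. The post-grant state is safe; one safe sequence: echo, hotel, golf, delta, foxtrot, charlie.
Key observation: post-grant, (1, 0, 1) remains, and an order beginning with echo completes everyone.
Check on the post-grant state, step by step:
  pool = (1, 0, 1)
  echo: need (1, 0, 1) fits (1, 0, 1); releases (1, 0, 0), pool now (2, 0, 1)
  hotel: need (2, 0, 1) fits (2, 0, 1); releases (0, 0, 1), pool now (2, 0, 2)
  golf: need (2, 0, 2) fits (2, 0, 2); releases (2, 2, 1), pool now (4, 2, 3)
  delta: need (4, 2, 3) fits (4, 2, 3); releases (3, 2, 1), pool now (7, 4, 4)
  foxtrot: need (3, 1, 1) fits (7, 4, 4); releases (2, 0, 3), pool now (9, 4, 7)
  charlie: need (7, 3, 2) fits (9, 4, 7); releases (1, 0, 0), pool now (10, 4, 7)


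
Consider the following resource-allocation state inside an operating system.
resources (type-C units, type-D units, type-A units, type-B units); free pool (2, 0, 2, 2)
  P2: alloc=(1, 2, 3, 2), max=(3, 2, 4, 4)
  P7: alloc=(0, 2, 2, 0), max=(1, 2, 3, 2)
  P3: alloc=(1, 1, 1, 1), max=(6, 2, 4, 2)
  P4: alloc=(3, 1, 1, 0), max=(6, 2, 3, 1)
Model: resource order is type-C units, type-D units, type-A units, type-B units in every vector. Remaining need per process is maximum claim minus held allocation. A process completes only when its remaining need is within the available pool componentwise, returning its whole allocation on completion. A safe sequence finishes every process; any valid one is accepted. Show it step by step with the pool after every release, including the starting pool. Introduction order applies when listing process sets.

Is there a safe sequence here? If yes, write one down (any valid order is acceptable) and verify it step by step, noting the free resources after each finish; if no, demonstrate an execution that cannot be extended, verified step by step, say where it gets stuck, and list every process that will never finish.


The state is SAFE; one workable sequence: P7, P2, P4, P3.
Key observation: reading the order forward, P7 is the first process whose need (1, 0, 1, 2) meets the free pool (2, 0, 2, 2) exactly on a resource it requests.
Verifying each step:
  pool = (2, 0, 2, 2)
  P7 needs (1, 0, 1, 2) <= (2, 0, 2, 2) -> finishes; pool += (0, 2, 2, 0) = (2, 2, 4, 2)
  P2 needs (2, 0, 1, 2) <= (2, 2, 4, 2) -> finishes; pool += (1, 2, 3, 2) = (3, 4, 7, 4)
  P4 needs (3, 1, 2, 1) <= (3, 4, 7, 4) -> finishes; pool += (3, 1, 1, 0) = (6, 5, 8, 4)
  P3 needs (5, 1, 3, 1) <= (6, 5, 8, 4) -> finishes; pool += (1, 1, 1, 1) = (7, 6, 9, 5)


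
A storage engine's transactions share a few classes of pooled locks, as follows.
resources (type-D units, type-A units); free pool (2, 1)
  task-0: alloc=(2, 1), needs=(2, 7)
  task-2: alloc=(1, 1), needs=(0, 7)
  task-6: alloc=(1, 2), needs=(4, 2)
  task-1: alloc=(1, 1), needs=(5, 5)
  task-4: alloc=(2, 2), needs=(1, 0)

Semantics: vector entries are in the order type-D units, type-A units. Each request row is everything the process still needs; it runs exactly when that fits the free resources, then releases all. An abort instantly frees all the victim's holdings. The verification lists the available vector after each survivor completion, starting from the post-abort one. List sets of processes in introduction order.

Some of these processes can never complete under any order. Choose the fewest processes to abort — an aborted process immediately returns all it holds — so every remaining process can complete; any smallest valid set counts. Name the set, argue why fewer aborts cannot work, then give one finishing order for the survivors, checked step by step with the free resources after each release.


Abort task-2.
Key observation: task-0 could never have finished before the abort; with (1, 1) returned by task-2, it fits at step 4.
Why nothing smaller works: aborting no one leaves the state deadlocked as given.
The survivors complete as task-4, task-6, task-1, task-0. Verifying each step (starting from the post-abort pool):
  pool = (3, 2)
  task-4 needs (1, 0) <= (3, 2) -> finishes; pool += (2, 2) = (5, 4)
  task-6 needs (4, 2) <= (5, 4) -> finishes; pool += (1, 2) = (6, 6)
  task-1 needs (5, 5) <= (6, 6) -> finishes; pool += (1, 1) = (7, 7)
  task-0 needs (2, 7) <= (7, 7) -> finishes; pool += (2, 1) = (9, 8)


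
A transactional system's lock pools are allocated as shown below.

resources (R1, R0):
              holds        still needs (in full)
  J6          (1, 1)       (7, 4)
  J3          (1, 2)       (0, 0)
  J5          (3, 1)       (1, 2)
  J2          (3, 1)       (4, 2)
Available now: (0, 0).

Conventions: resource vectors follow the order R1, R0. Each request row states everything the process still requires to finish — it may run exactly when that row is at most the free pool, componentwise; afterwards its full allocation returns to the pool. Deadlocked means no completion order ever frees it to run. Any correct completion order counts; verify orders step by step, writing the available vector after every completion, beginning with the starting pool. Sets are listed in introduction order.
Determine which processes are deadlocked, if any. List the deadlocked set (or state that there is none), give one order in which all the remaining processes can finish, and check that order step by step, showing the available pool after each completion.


The deadlocked set is empty.
Key observation: J3 leads a chain of completions in which each release enables another process.
The rest can finish in the order J3, J5, J2, J6. Step-by-step check:
  pool = (0, 0)
  J3 needs (0, 0) <= (0, 0) -> finishes; pool += (1, 2) = (1, 2)
  J5 needs (1, 2) <= (1, 2) -> finishes; pool += (3, 1) = (4, 3)
  J2 needs (4, 2) <= (4, 3) -> finishes; pool += (3, 1) = (7, 4)
  J6 needs (7, 4) <= (7, 4) -> finishes; pool += (1, 1) = (8, 5)


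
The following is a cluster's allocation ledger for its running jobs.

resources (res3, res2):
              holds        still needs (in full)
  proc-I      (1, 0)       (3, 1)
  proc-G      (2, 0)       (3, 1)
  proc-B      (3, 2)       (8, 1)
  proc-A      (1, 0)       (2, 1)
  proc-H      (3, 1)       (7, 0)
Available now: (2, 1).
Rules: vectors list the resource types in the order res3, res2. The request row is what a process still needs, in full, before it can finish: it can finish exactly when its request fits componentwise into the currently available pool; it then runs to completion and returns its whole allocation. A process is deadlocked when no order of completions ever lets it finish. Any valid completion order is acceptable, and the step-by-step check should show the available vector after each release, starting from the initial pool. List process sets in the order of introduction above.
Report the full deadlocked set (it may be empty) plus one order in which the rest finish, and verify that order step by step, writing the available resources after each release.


Deadlocked: proc-B and proc-H.
Key observation: no order helps: past proc-A, proc-G, proc-I, the free pool tops out at (6, 1), below what each blocked process needs in res3.
A valid finishing order for the others: proc-A, proc-G, proc-I. Verifying each step:
  pool = (2, 1)
  proc-A needs (2, 1) <= (2, 1) -> finishes; pool += (1, 0) = (3, 1)
  proc-G needs (3, 1) <= (3, 1) -> finishes; pool += (2, 0) = (5, 1)
  proc-I needs (3, 1) <= (5, 1) -> finishes; pool += (1, 0) = (6, 1)
The stuck group stays short no matter what:
  blocked: proc-B wants (8, 1), pool (6, 1) — not enough res3
  blocked: proc-H wants (7, 0), pool (6, 1) — not enough res3


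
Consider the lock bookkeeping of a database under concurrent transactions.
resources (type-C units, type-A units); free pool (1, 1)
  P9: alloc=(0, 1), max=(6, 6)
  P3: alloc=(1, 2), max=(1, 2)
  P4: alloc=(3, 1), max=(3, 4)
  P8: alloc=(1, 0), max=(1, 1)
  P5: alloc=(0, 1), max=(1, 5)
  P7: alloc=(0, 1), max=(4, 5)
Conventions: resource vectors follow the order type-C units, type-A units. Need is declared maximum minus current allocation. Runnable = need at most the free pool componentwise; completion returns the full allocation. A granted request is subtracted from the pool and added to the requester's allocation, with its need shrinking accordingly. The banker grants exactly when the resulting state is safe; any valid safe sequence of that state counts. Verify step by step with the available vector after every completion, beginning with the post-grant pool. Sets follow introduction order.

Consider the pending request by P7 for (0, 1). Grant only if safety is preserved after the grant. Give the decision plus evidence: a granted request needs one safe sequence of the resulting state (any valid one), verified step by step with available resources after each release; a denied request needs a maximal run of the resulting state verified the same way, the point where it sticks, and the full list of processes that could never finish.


DENY — the pretend-granted state is unsafe.
Key observation: after P3, P8 complete, (3, 2) is the best the pool ever gets, yet each leftover process wants more type-A units.
Pretend the grant happened; the run P3, P8 goes as far as possible. Walking it through:
  pool = (1, 0)
  P3: need (0, 0) fits (1, 0); releases (1, 2), pool now (2, 2)
  P8: need (0, 1) fits (2, 2); releases (1, 0), pool now (3, 2)
  P9 cannot run: need (6, 5) vs free (3, 2) (insufficient type-C units and type-A units)
  P4 cannot run: need (0, 3) vs free (3, 2) (insufficient type-A units)
  P5 cannot run: need (1, 4) vs free (3, 2) (insufficient type-A units)
  P7 cannot run: need (4, 3) vs free (3, 2) (insufficient type-C units and type-A units)
Had the request been granted, P9, P4, P5 and P7 could never finish.


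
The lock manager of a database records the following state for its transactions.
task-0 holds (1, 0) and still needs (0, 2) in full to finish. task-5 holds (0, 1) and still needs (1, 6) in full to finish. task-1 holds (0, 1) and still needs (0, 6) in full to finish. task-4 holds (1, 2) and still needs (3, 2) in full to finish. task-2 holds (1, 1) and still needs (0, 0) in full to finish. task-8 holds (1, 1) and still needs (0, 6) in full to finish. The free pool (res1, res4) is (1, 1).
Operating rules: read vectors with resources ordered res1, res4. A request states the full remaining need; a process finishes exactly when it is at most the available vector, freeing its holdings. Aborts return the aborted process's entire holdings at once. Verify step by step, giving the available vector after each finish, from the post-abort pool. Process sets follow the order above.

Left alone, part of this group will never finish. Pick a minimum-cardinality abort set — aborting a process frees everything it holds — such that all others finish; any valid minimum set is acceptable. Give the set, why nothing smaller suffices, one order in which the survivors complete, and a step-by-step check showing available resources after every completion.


Abort task-5 and task-1.
Key observation: aborting task-5 and task-1 returns (0, 2), and task-8 — hopeless before — runs at step 4 with the returned capacity in the pool.
Minimality, checking each single-abort alternative: task-0 alone leaves task-5 blocked (short on res4); task-5 alone leaves task-1 blocked (short on res4); task-1 alone leaves task-5 blocked (short on res4); task-4 alone leaves task-5 blocked (short on res4); task-2 alone leaves task-5 blocked (short on res4); task-8 alone leaves task-5 blocked (short on res4).
Survivors finish in the order: task-0, task-2, task-4, task-8. Step-by-step check (pool after the aborts first):
  pool = (1, 3)
  task-0 needs (0, 2) <= (1, 3) -> finishes; pool += (1, 0) = (2, 3)
  task-2 needs (0, 0) <= (2, 3) -> finishes; pool += (1, 1) = (3, 4)
  task-4 needs (3, 2) <= (3, 4) -> finishes; pool += (1, 2) = (4, 6)
  task-8 needs (0, 6) <= (4, 6) -> finishes; pool += (1, 1) = (5, 7)


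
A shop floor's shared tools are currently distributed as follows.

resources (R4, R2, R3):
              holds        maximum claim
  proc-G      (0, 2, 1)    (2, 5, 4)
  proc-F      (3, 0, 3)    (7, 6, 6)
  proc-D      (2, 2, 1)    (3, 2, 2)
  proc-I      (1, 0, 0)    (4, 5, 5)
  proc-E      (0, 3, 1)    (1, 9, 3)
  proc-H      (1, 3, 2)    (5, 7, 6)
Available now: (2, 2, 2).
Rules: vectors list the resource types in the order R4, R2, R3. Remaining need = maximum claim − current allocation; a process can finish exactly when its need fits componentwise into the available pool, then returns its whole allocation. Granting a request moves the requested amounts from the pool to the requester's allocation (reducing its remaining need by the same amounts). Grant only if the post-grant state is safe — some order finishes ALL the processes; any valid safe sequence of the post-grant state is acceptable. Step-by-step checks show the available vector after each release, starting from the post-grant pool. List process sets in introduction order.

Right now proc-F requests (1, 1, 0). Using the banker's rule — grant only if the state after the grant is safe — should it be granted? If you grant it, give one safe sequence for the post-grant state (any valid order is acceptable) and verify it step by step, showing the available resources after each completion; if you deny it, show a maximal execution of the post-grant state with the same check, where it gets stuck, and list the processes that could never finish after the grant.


GRANT — the state after the grant stays safe, e.g. via proc-D, proc-G, proc-F, proc-I, proc-H, proc-E.
Key observation: after the grant the pool drops to (1, 1, 2), which still lets proc-D finish first and unwind the rest.
Check on the post-grant state, step by step:
  pool = (1, 1, 2)
  proc-D: need (1, 0, 1) fits (1, 1, 2); releases (2, 2, 1), pool now (3, 3, 3)
  proc-G: need (2, 3, 3) fits (3, 3, 3); releases (0, 2, 1), pool now (3, 5, 4)
  proc-F: need (3, 5, 3) fits (3, 5, 4); releases (4, 1, 3), pool now (7, 6, 7)
  proc-I: need (3, 5, 5) fits (7, 6, 7); releases (1, 0, 0), pool now (8, 6, 7)
  proc-H: need (4, 4, 4) fits (8, 6, 7); releases (1, 3, 2), pool now (9, 9, 9)
  proc-E: need (1, 6, 2) fits (9, 9, 9); releases (0, 3, 1), pool now (9, 12, 10)


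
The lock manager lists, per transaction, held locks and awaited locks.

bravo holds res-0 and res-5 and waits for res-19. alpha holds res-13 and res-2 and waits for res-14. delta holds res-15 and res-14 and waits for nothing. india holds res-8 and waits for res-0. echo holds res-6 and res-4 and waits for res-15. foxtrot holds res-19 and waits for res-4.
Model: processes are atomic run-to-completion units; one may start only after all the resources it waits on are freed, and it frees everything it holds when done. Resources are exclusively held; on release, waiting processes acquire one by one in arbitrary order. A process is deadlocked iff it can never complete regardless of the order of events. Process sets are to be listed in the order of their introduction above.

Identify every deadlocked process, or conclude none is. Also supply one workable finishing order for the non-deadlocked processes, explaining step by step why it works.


Nothing here is deadlocked.
Key observation: every chain of waits terminates; starting from the processes that wait on nothing, all the rest unlock in turn.
The rest can finish in the order delta, alpha, echo, foxtrot, bravo, india.
Check, step by step:
  delta waits on nothing -> runs at once and releases res-15 and res-14
  alpha: everything it awaited (res-14) is free; runs, freeing res-13 and res-2
  echo: everything it awaited (res-15) is free; runs, freeing res-6 and res-4
  foxtrot: everything it awaited (res-4) is free; runs, freeing res-19
  bravo: everything it awaited (res-19) is free; runs, freeing res-0 and res-5
  india: everything it awaited (res-0) is free; runs, freeing res-8


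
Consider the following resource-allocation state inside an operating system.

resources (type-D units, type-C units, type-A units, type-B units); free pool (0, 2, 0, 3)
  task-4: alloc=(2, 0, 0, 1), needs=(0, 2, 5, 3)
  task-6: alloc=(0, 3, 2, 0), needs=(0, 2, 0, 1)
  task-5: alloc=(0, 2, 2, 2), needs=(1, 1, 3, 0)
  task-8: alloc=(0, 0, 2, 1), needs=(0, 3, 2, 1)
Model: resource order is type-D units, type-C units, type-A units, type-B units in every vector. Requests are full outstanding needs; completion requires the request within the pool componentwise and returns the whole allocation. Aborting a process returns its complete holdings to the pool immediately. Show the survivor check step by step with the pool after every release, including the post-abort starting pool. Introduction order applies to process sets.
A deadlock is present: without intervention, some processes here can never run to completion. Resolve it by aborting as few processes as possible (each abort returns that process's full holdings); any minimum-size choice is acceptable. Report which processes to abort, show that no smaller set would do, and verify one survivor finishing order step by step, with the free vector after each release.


Minimum abort set: task-5.
Key observation: aborting task-5 returns (0, 2, 2, 2), and task-4 — hopeless before — runs at step 3 with the returned capacity in the pool.
Why nothing smaller works: aborting no one leaves the state deadlocked as given.
The survivors complete as task-8, task-6, task-4. Step-by-step check (starting from the post-abort pool):
  pool = (0, 4, 2, 5)
  run task-8 (needs (0, 3, 2, 1), free (0, 4, 2, 5)); after release of (0, 0, 2, 1) the pool is (0, 4, 4, 6)
  run task-6 (needs (0, 2, 0, 1), free (0, 4, 4, 6)); after release of (0, 3, 2, 0) the pool is (0, 7, 6, 6)
  run task-4 (needs (0, 2, 5, 3), free (0, 7, 6, 6)); after release of (2, 0, 0, 1) the pool is (2, 7, 6, 7)


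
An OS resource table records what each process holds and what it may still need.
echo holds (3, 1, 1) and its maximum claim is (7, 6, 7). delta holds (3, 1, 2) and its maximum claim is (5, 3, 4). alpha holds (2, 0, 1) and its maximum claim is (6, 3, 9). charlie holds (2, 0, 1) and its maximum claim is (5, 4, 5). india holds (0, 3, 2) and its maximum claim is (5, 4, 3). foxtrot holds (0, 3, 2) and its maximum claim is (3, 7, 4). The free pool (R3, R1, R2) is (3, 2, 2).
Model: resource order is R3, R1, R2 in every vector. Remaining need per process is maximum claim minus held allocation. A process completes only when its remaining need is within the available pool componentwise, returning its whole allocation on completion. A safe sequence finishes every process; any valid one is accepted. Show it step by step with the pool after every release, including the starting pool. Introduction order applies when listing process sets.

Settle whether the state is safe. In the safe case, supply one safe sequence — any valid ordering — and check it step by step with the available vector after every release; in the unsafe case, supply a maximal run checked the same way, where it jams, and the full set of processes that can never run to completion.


The state is SAFE; one workable sequence: delta, india, charlie, foxtrot, echo, alpha.
Key observation: the first exact fit in this order is delta — it needs (2, 2, 2) with (3, 2, 2) free, meeting a requested resource to the last unit.
Walking it through:
  pool = (3, 2, 2)
  delta needs (2, 2, 2) <= (3, 2, 2) -> finishes; pool += (3, 1, 2) = (6, 3, 4)
  india needs (5, 1, 1) <= (6, 3, 4) -> finishes; pool += (0, 3, 2) = (6, 6, 6)
  charlie needs (3, 4, 4) <= (6, 6, 6) -> finishes; pool += (2, 0, 1) = (8, 6, 7)
  foxtrot needs (3, 4, 2) <= (8, 6, 7) -> finishes; pool += (0, 3, 2) = (8, 9, 9)
  echo needs (4, 5, 6) <= (8, 9, 9) -> finishes; pool += (3, 1, 1) = (11, 10, 10)
  alpha needs (4, 3, 8) <= (11, 10, 10) -> finishes; pool += (2, 0, 1) = (13, 10, 11)


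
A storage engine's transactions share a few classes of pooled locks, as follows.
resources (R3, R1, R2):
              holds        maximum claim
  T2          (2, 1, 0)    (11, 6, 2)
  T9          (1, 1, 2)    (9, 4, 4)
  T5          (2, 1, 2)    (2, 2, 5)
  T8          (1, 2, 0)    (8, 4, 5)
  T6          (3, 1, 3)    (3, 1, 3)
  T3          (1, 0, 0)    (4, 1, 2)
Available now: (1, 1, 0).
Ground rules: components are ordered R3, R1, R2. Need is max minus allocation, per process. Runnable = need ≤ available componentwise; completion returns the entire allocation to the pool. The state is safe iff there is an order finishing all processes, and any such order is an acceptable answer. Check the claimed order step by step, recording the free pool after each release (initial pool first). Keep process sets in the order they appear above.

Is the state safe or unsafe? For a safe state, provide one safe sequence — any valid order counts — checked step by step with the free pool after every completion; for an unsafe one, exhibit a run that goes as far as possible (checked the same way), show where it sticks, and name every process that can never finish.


SAFE, for example via the order T6, T3, T5, T8, T9, T2.
Key observation: T5 marks the first exact bind of the order: its need (0, 1, 3) fits the free (5, 2, 3) with zero slack on a requested resource.
Verifying each step:
  pool = (1, 1, 0)
  T6: need (0, 0, 0) fits (1, 1, 0); releases (3, 1, 3), pool now (4, 2, 3)
  T3: need (3, 1, 2) fits (4, 2, 3); releases (1, 0, 0), pool now (5, 2, 3)
  T5: need (0, 1, 3) fits (5, 2, 3); releases (2, 1, 2), pool now (7, 3, 5)
  T8: need (7, 2, 5) fits (7, 3, 5); releases (1, 2, 0), pool now (8, 5, 5)
  T9: need (8, 3, 2) fits (8, 5, 5); releases (1, 1, 2), pool now (9, 6, 7)
  T2: need (9, 5, 2) fits (9, 6, 7); releases (2, 1, 0), pool now (11, 7, 7)


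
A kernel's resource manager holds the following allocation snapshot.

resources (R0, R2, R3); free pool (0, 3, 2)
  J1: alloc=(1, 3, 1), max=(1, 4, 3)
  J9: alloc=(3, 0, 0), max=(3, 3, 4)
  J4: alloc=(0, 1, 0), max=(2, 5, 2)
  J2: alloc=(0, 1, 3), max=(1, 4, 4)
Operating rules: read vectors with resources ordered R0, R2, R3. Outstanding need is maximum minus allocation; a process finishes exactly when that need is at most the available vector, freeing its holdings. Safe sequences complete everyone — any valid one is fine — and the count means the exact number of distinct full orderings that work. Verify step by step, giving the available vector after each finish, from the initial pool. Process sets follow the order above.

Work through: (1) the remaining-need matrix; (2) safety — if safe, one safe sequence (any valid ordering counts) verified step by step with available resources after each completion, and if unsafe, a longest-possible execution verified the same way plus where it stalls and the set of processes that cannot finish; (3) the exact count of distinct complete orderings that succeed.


(1) Need matrix, components ordered R0, R2, R3:
  J1: (0, 1, 2)
  J9: (0, 3, 4)
  J4: (2, 4, 2)
  J2: (1, 3, 1)
(2) SAFE — a valid safe sequence is J1, J2, J9, J4.
Key observation: reading the order forward, J1 is the first process whose need (0, 1, 2) meets the free pool (0, 3, 2) exactly on a resource it requests.
Check, step by step:
  pool = (0, 3, 2)
  J1 needs (0, 1, 2) <= (0, 3, 2) -> finishes; pool += (1, 3, 1) = (1, 6, 3)
  J2 needs (1, 3, 1) <= (1, 6, 3) -> finishes; pool += (0, 1, 3) = (1, 7, 6)
  J9 needs (0, 3, 4) <= (1, 7, 6) -> finishes; pool += (3, 0, 0) = (4, 7, 6)
  J4 needs (2, 4, 2) <= (4, 7, 6) -> finishes; pool += (0, 1, 0) = (4, 8, 6)
(3) Precisely 1 of the possible complete orderings is a safe sequence.


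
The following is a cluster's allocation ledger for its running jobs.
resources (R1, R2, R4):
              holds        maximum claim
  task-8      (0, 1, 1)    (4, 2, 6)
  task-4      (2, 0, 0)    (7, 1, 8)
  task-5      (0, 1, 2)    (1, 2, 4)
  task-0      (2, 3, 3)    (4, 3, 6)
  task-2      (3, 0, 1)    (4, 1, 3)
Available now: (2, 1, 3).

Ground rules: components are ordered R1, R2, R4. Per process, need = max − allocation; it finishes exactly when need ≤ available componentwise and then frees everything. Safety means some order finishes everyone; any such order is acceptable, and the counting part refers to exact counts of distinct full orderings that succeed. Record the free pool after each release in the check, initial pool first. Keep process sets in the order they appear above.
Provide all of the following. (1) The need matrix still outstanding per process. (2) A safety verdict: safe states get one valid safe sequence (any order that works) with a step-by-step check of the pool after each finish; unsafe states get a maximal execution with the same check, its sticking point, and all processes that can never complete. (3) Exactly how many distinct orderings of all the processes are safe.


(1) Remaining need (order R1, R2, R4):
  task-8: (4, 1, 5)
  task-4: (5, 1, 8)
  task-5: (1, 1, 2)
  task-0: (2, 0, 3)
  task-2: (1, 1, 2)
(2) SAFE. One safe sequence: task-2, task-5, task-0, task-8, task-4.
Key observation: reading the order forward, task-2 is the first process whose need (1, 1, 2) meets the free pool (2, 1, 3) exactly on a resource it requests.
Walking it through:
  pool = (2, 1, 3)
  run task-2 (needs (1, 1, 2), free (2, 1, 3)); after release of (3, 0, 1) the pool is (5, 1, 4)
  run task-5 (needs (1, 1, 2), free (5, 1, 4)); after release of (0, 1, 2) the pool is (5, 2, 6)
  run task-0 (needs (2, 0, 3), free (5, 2, 6)); after release of (2, 3, 3) the pool is (7, 5, 9)
  run task-8 (needs (4, 1, 5), free (7, 5, 9)); after release of (0, 1, 1) the pool is (7, 6, 10)
  run task-4 (needs (5, 1, 8), free (7, 6, 10)); after release of (2, 0, 0) the pool is (9, 6, 10)
(3) Exactly 23 of the possible complete orderings are safe sequences.


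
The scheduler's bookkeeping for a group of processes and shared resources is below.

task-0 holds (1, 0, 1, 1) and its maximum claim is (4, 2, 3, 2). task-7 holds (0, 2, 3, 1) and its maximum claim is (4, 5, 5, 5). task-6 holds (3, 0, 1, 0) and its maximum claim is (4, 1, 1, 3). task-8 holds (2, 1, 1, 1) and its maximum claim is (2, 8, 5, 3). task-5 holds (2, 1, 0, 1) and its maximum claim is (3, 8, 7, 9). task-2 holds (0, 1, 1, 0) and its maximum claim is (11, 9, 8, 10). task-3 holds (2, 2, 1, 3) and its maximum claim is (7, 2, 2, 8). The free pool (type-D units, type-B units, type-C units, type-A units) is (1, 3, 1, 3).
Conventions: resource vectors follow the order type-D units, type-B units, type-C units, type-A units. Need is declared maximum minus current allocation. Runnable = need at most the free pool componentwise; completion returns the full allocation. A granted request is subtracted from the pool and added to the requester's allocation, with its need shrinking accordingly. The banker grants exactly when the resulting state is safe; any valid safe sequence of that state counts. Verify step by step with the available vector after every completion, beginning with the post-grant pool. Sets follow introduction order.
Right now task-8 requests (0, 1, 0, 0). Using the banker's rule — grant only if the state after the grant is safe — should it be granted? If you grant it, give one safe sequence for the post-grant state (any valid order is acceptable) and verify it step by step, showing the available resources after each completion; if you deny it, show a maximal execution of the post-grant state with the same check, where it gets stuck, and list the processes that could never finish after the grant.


DENY — the pretend-granted state is unsafe.
Key observation: after task-6, task-0 the pool peaks at (5, 2, 3, 4), and each blocked process is short somewhere: task-7 on type-B units; task-8 on type-B units, type-C units; task-5 on type-B units, type-C units, type-A units; task-2 on type-D units, type-B units, type-C units, type-A units; task-3 on type-A units.
Pretend the grant happened; the run task-6, task-0 goes as far as possible. Step-by-step check:
  pool = (1, 2, 1, 3)
  task-6: need (1, 1, 0, 3) fits (1, 2, 1, 3); releases (3, 0, 1, 0), pool now (4, 2, 2, 3)
  task-0: need (3, 2, 2, 1) fits (4, 2, 2, 3); releases (1, 0, 1, 1), pool now (5, 2, 3, 4)
  task-7 cannot run: need (4, 3, 2, 4) vs free (5, 2, 3, 4) (insufficient type-B units)
  task-8 cannot run: need (0, 6, 4, 2) vs free (5, 2, 3, 4) (insufficient type-B units and type-C units)
  task-5 cannot run: need (1, 7, 7, 8) vs free (5, 2, 3, 4) (insufficient type-B units, type-C units and type-A units)
  task-2 cannot run: need (11, 8, 7, 10) vs free (5, 2, 3, 4) (insufficient type-D units, type-B units, type-C units and type-A units)
  task-3 cannot run: need (5, 0, 1, 5) vs free (5, 2, 3, 4) (insufficient type-A units)
Processes that could never finish after the grant: task-7, task-8, task-5, task-2 and task-3.


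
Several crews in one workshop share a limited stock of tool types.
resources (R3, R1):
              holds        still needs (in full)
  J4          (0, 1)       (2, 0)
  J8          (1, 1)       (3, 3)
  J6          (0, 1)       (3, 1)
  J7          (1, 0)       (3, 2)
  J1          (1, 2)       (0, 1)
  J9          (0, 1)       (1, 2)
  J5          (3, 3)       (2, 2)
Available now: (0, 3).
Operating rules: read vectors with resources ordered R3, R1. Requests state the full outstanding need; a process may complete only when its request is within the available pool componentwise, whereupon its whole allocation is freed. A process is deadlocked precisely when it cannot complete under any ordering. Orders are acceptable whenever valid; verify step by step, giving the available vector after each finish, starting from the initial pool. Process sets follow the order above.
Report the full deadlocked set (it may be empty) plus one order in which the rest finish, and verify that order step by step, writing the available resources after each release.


Deadlocked: J4, J8, J6, J7 and J5.
Key observation: the pool after J1, J9 is (1, 6); every surviving request exceeds it in R3, so progress ends there.
One completion order for the rest: J1, J9. Walking it through:
  pool = (0, 3)
  J1 needs (0, 1) <= (0, 3) -> finishes; pool += (1, 2) = (1, 5)
  J9 needs (1, 2) <= (1, 5) -> finishes; pool += (0, 1) = (1, 6)
The stuck group stays short no matter what:
  blocked: J4 wants (2, 0), pool (1, 6) — not enough R3
  blocked: J8 wants (3, 3), pool (1, 6) — not enough R3
  blocked: J6 wants (3, 1), pool (1, 6) — not enough R3
  blocked: J7 wants (3, 2), pool (1, 6) — not enough R3
  blocked: J5 wants (2, 2), pool (1, 6) — not enough R3


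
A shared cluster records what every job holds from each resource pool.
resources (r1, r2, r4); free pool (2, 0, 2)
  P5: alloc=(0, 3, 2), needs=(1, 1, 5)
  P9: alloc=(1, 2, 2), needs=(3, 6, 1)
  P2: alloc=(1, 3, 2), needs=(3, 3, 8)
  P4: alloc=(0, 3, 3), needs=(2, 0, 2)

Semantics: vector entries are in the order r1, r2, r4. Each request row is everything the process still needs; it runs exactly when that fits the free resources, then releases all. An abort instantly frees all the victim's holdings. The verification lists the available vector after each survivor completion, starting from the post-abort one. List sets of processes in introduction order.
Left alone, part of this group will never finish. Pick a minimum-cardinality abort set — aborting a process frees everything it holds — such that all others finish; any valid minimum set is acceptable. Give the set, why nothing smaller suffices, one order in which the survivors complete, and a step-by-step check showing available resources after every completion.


Abort P2.
Key observation: no ordering could ever have run P9 before the abort of P2; with (1, 3, 2) back in the pool it fits at step 3.
No smaller set exists: with zero aborts the deadlock remains.
Survivors finish in the order: P4, P5, P9. Check, step by step (pool after the aborts first):
  pool = (3, 3, 4)
  run P4 (needs (2, 0, 2), free (3, 3, 4)); after release of (0, 3, 3) the pool is (3, 6, 7)
  run P5 (needs (1, 1, 5), free (3, 6, 7)); after release of (0, 3, 2) the pool is (3, 9, 9)
  run P9 (needs (3, 6, 1), free (3, 9, 9)); after release of (1, 2, 2) the pool is (4, 11, 11)


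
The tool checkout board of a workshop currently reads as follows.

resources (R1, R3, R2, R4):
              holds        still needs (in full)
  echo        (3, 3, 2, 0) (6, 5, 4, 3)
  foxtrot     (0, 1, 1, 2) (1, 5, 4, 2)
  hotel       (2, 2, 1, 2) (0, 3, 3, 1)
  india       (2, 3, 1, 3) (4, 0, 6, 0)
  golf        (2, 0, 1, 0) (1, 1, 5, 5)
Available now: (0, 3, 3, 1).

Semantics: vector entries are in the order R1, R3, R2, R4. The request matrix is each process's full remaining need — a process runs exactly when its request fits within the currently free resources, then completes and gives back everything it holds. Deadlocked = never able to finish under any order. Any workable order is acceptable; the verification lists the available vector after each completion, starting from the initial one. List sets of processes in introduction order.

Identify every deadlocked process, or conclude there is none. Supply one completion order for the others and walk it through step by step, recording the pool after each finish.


The deadlocked set is empty.
Key observation: hotel can run right away; the returned allocation unlocks the remaining processes in turn.
One completion order for the rest: hotel, foxtrot, golf, india, echo. Walking it through:
  pool = (0, 3, 3, 1)
  hotel: need (0, 3, 3, 1) fits (0, 3, 3, 1); releases (2, 2, 1, 2), pool now (2, 5, 4, 3)
  foxtrot: need (1, 5, 4, 2) fits (2, 5, 4, 3); releases (0, 1, 1, 2), pool now (2, 6, 5, 5)
  golf: need (1, 1, 5, 5) fits (2, 6, 5, 5); releases (2, 0, 1, 0), pool now (4, 6, 6, 5)
  india: need (4, 0, 6, 0) fits (4, 6, 6, 5); releases (2, 3, 1, 3), pool now (6, 9, 7, 8)
  echo: need (6, 5, 4, 3) fits (6, 9, 7, 8); releases (3, 3, 2, 0), pool now (9, 12, 9, 8)
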